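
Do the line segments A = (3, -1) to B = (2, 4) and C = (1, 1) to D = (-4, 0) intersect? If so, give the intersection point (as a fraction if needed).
No (intersection of containing lines falls outside at least one segment)

Parametrize and solve: t = 6/13, s = -4/13. At least one of these is outside [0, 1], so the segments do not intersect.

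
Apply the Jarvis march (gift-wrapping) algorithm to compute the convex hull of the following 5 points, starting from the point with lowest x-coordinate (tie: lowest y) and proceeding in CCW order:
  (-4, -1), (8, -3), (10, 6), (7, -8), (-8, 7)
Hull (CCW) = [(-8, 7), (-4, -1), (7, -8), (10, 6)]

Jarvis march: at each step, from the current hull vertex p, select the next vertex q as the point such that every other point lies strictly to the left of (or on) the directed line p → q. (Equivalently: for every other point r, the cross product (q − p) × (r − p) ≥ 0.)
Starting point (lowest x, tie lowest y): (-8, 7). Wrap until returning to start. Resulting hull: (-8, 7), (-4, -1), (7, -8), (10, 6).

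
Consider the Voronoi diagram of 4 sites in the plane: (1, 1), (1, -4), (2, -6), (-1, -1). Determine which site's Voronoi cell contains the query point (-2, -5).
Nearest site = (1, -4)

The Voronoi cell of site s contains exactly those query points closer to s than to any other site. Compute squared distances from q = (-2, -5) to each site:
  (1 − -2)² + (-4 − -5)² = 10
  (-1 − -2)² + (-1 − -5)² = 17
  (2 − -2)² + (-6 − -5)² = 17
  (1 − -2)² + (1 − -5)² = 45
Minimum is attained by (1, -4), so q lies in its Voronoi cell.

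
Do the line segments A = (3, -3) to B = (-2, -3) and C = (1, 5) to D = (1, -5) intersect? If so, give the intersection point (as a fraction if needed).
Yes; intersection at (1, -3) (t = 2/5 on AB, s = 4/5 on CD)

Parametrize AB as A + t(B − A) = (3 + -5 t, -3 + 0 t) and CD as C + s(D − C) = (1 + 0 s, 5 + -10 s). Solve the linear system for (t, s). Determinant = -50 ≠ 0, so a unique intersection of the containing lines exists. Solution: t = 2/5, s = 4/5 — both in [0, 1], so the segments cross. Intersection point: (1, -3).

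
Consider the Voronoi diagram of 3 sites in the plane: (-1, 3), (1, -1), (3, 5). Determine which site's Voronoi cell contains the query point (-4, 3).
Nearest site = (-1, 3)

The Voronoi cell of site s contains exactly those query points closer to s than to any other site. Compute squared distances from q = (-4, 3) to each site:
  (-1 − -4)² + (3 − 3)² = 9
  (1 − -4)² + (-1 − 3)² = 41
  (3 − -4)² + (5 − 3)² = 53
Minimum is attained by (-1, 3), so q lies in its Voronoi cell.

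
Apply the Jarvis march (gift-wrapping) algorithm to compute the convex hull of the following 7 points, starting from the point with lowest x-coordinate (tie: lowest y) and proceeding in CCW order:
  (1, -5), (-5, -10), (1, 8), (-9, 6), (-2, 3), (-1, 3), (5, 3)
Hull (CCW) = [(-9, 6), (-5, -10), (1, -5), (5, 3), (1, 8)]

Jarvis march: at each step, from the current hull vertex p, select the next vertex q as the point such that every other point lies strictly to the left of (or on) the directed line p → q. (Equivalently: for every other point r, the cross product (q − p) × (r − p) ≥ 0.)
Starting point (lowest x, tie lowest y): (-9, 6). Wrap until returning to start. Resulting hull: (-9, 6), (-5, -10), (1, -5), (5, 3), (1, 8).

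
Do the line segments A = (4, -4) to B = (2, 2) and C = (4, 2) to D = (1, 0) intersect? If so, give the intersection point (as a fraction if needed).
Yes; intersection at (26/11, 10/11) (t = 9/11 on AB, s = 6/11 on CD)

Parametrize AB as A + t(B − A) = (4 + -2 t, -4 + 6 t) and CD as C + s(D − C) = (4 + -3 s, 2 + -2 s). Solve the linear system for (t, s). Determinant = -22 ≠ 0, so a unique intersection of the containing lines exists. Solution: t = 9/11, s = 6/11 — both in [0, 1], so the segments cross. Intersection point: (26/11, 10/11).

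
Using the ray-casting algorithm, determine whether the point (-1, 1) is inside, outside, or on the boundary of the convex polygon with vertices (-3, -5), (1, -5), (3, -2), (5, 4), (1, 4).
The point (-1, 1) lies strictly outside the polygon

Cast a horizontal ray to the right from the query point and count how many polygon edges it crosses (each edge strictly once or zero times, handled with the usual half-open convention). 
Parity of crossings → even ⇒ outside.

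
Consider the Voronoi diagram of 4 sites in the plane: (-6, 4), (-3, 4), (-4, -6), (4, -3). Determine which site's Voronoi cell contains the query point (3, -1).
Nearest site = (4, -3)

The Voronoi cell of site s contains exactly those query points closer to s than to any other site. Compute squared distances from q = (3, -1) to each site:
  (4 − 3)² + (-3 − -1)² = 5
  (-3 − 3)² + (4 − -1)² = 61
  (-4 − 3)² + (-6 − -1)² = 74
  (-6 − 3)² + (4 − -1)² = 106
Minimum is attained by (4, -3), so q lies in its Voronoi cell.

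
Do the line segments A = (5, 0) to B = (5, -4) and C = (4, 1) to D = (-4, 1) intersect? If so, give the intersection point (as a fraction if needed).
No (intersection of containing lines falls outside at least one segment)

Parametrize and solve: t = -1/4, s = -1/8. At least one of these is outside [0, 1], so the segments do not intersect.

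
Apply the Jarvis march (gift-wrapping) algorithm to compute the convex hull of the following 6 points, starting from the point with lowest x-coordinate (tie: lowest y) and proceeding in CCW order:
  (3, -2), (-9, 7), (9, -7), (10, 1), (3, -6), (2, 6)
Hull (CCW) = [(-9, 7), (3, -6), (9, -7), (10, 1), (2, 6)]

Jarvis march: at each step, from the current hull vertex p, select the next vertex q as the point such that every other point lies strictly to the left of (or on) the directed line p → q. (Equivalently: for every other point r, the cross product (q − p) × (r − p) ≥ 0.)
Starting point (lowest x, tie lowest y): (-9, 7). Wrap until returning to start. Resulting hull: (-9, 7), (3, -6), (9, -7), (10, 1), (2, 6).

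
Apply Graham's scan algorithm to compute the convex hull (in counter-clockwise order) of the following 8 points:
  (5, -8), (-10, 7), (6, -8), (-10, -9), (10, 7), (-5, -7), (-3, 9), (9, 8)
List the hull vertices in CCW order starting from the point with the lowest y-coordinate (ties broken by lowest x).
Hull (CCW) = [(-10, -9), (6, -8), (10, 7), (9, 8), (-3, 9), (-10, 7)]

Graham scan procedure:
  1. Find the pivot p₀ = point with lowest y (tie → lowest x): (-10, -9).
  2. Sort the remaining points by polar angle around p₀.
  3. Walk through sorted points, maintaining a stack; pop the top while the last three entries make a non-left turn (cross product ≤ 0).
  4. Final stack is the convex hull in CCW order: (-10, -9), (6, -8), (10, 7), (9, 8), (-3, 9), (-10, 7).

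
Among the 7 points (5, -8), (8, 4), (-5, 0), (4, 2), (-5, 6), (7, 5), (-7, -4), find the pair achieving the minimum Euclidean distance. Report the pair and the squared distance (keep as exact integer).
Pair = ((8, 4), (7, 5)); squared distance = 2

Compute all C(7, 2) = 21 pairwise squared distances (x_i − x_j)² + (y_i − y_j)². The minimum is 2, attained by the pair ((8, 4), (7, 5)).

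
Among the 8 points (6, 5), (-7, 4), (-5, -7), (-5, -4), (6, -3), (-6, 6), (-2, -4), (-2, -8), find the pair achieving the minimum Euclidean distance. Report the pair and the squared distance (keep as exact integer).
Pair = ((-7, 4), (-6, 6)); squared distance = 5

Compute all C(8, 2) = 28 pairwise squared distances (x_i − x_j)² + (y_i − y_j)². The minimum is 5, attained by the pair ((-7, 4), (-6, 6)).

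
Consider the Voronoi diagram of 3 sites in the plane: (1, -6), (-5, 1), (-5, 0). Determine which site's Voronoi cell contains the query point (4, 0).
Nearest site = (1, -6)

The Voronoi cell of site s contains exactly those query points closer to s than to any other site. Compute squared distances from q = (4, 0) to each site:
  (1 − 4)² + (-6 − 0)² = 45
  (-5 − 4)² + (0 − 0)² = 81
  (-5 − 4)² + (1 − 0)² = 82
Minimum is attained by (1, -6), so q lies in its Voronoi cell.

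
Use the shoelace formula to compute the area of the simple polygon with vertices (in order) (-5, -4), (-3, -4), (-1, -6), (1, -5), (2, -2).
Area = 23/2

Shoelace formula: Area = (1/2) |Σ_i (x_i · y_{i+1} − x_{i+1} · y_i)| (indices mod n). Compute each cross term:
  (-5)(-4) − (-3)(-4) = 8
  (-3)(-6) − (-1)(-4) = 14
  (-1)(-5) − (1)(-6) = 11
  (1)(-2) − (2)(-5) = 8
  (2)(-4) − (-5)(-2) = -18
Sum = 23, so (signed) Area = 23/2 = 23/2, |Area| = 23/2.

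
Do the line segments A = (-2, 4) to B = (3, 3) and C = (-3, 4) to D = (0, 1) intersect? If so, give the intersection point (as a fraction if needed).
No (intersection of containing lines falls outside at least one segment)

Parametrize and solve: t = -1/4, s = -1/12. At least one of these is outside [0, 1], so the segments do not intersect.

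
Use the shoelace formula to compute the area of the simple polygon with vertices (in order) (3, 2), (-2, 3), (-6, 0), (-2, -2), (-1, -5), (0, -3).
Area = 63/2

Shoelace formula: Area = (1/2) |Σ_i (x_i · y_{i+1} − x_{i+1} · y_i)| (indices mod n). Compute each cross term:
  (3)(3) − (-2)(2) = 13
  (-2)(0) − (-6)(3) = 18
  (-6)(-2) − (-2)(0) = 12
  (-2)(-5) − (-1)(-2) = 8
  (-1)(-3) − (0)(-5) = 3
  (0)(2) − (3)(-3) = 9
Sum = 63, so (signed) Area = 63/2 = 63/2, |Area| = 63/2.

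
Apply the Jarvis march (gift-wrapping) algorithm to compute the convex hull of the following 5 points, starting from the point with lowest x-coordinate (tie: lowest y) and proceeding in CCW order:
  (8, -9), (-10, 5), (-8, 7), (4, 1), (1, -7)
Hull (CCW) = [(-10, 5), (1, -7), (8, -9), (4, 1), (-8, 7)]

Jarvis march: at each step, from the current hull vertex p, select the next vertex q as the point such that every other point lies strictly to the left of (or on) the directed line p → q. (Equivalently: for every other point r, the cross product (q − p) × (r − p) ≥ 0.)
Starting point (lowest x, tie lowest y): (-10, 5). Wrap until returning to start. Resulting hull: (-10, 5), (1, -7), (8, -9), (4, 1), (-8, 7).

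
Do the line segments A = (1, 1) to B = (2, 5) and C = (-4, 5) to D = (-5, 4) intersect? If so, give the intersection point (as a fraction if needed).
No (intersection of containing lines falls outside at least one segment)

Parametrize and solve: t = 3, s = -8. At least one of these is outside [0, 1], so the segments do not intersect.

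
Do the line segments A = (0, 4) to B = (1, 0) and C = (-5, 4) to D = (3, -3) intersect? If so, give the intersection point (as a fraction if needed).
No (intersection of containing lines falls outside at least one segment)

Parametrize and solve: t = 7/5, s = 4/5. At least one of these is outside [0, 1], so the segments do not intersect.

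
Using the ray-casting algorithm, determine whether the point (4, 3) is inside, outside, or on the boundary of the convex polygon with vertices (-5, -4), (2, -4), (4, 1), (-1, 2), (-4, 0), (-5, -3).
The point (4, 3) lies strictly outside the polygon

Cast a horizontal ray to the right from the query point and count how many polygon edges it crosses (each edge strictly once or zero times, handled with the usual half-open convention). 
Parity of crossings → even ⇒ outside.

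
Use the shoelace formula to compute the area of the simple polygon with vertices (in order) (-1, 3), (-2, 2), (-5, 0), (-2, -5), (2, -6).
Area = 61/2

Shoelace formula: Area = (1/2) |Σ_i (x_i · y_{i+1} − x_{i+1} · y_i)| (indices mod n). Compute each cross term:
  (-1)(2) − (-2)(3) = 4
  (-2)(0) − (-5)(2) = 10
  (-5)(-5) − (-2)(0) = 25
  (-2)(-6) − (2)(-5) = 22
  (2)(3) − (-1)(-6) = 0
Sum = 61, so (signed) Area = 61/2 = 61/2, |Area| = 61/2.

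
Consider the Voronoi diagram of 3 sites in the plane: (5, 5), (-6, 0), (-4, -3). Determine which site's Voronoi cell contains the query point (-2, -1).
Nearest site = (-4, -3)

The Voronoi cell of site s contains exactly those query points closer to s than to any other site. Compute squared distances from q = (-2, -1) to each site:
  (-4 − -2)² + (-3 − -1)² = 8
  (-6 − -2)² + (0 − -1)² = 17
  (5 − -2)² + (5 − -1)² = 85
Minimum is attained by (-4, -3), so q lies in its Voronoi cell.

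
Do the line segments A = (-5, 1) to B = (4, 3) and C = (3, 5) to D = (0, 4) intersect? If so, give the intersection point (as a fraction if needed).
No (intersection of containing lines falls outside at least one segment)

Parametrize and solve: t = -4/3, s = 20/3. At least one of these is outside [0, 1], so the segments do not intersect.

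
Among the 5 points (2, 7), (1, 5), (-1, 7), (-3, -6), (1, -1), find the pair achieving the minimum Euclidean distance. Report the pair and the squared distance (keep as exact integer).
Pair = ((2, 7), (1, 5)); squared distance = 5

Compute all C(5, 2) = 10 pairwise squared distances (x_i − x_j)² + (y_i − y_j)². The minimum is 5, attained by the pair ((2, 7), (1, 5)).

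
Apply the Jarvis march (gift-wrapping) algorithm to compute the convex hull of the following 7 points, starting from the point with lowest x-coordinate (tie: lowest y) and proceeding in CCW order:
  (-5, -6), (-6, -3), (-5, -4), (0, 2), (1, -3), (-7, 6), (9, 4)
Hull (CCW) = [(-7, 6), (-6, -3), (-5, -6), (1, -3), (9, 4)]

Jarvis march: at each step, from the current hull vertex p, select the next vertex q as the point such that every other point lies strictly to the left of (or on) the directed line p → q. (Equivalently: for every other point r, the cross product (q − p) × (r − p) ≥ 0.)
Starting point (lowest x, tie lowest y): (-7, 6). Wrap until returning to start. Resulting hull: (-7, 6), (-6, -3), (-5, -6), (1, -3), (9, 4).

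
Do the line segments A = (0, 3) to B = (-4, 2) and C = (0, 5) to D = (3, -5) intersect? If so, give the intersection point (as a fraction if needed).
No (intersection of containing lines falls outside at least one segment)

Parametrize and solve: t = -6/43, s = 8/43. At least one of these is outside [0, 1], so the segments do not intersect.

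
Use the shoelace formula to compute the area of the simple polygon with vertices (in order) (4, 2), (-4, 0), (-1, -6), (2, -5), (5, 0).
Area = 42

Shoelace formula: Area = (1/2) |Σ_i (x_i · y_{i+1} − x_{i+1} · y_i)| (indices mod n). Compute each cross term:
  (4)(0) − (-4)(2) = 8
  (-4)(-6) − (-1)(0) = 24
  (-1)(-5) − (2)(-6) = 17
  (2)(0) − (5)(-5) = 25
  (5)(2) − (4)(0) = 10
Sum = 84, so (signed) Area = 84/2 = 42, |Area| = 42.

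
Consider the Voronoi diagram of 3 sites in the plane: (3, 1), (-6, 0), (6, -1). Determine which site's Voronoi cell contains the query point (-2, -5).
Nearest site = (-6, 0)

The Voronoi cell of site s contains exactly those query points closer to s than to any other site. Compute squared distances from q = (-2, -5) to each site:
  (-6 − -2)² + (0 − -5)² = 41
  (3 − -2)² + (1 − -5)² = 61
  (6 − -2)² + (-1 − -5)² = 80
Minimum is attained by (-6, 0), so q lies in its Voronoi cell.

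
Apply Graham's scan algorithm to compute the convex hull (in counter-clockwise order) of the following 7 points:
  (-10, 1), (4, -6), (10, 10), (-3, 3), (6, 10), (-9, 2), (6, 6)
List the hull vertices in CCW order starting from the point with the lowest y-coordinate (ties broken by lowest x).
Hull (CCW) = [(4, -6), (10, 10), (6, 10), (-9, 2), (-10, 1)]

Graham scan procedure:
  1. Find the pivot p₀ = point with lowest y (tie → lowest x): (4, -6).
  2. Sort the remaining points by polar angle around p₀.
  3. Walk through sorted points, maintaining a stack; pop the top while the last three entries make a non-left turn (cross product ≤ 0).
  4. Final stack is the convex hull in CCW order: (4, -6), (10, 10), (6, 10), (-9, 2), (-10, 1).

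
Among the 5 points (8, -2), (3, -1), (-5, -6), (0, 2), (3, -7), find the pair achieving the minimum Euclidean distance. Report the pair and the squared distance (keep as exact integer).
Pair = ((3, -1), (0, 2)); squared distance = 18

Compute all C(5, 2) = 10 pairwise squared distances (x_i − x_j)² + (y_i − y_j)². The minimum is 18, attained by the pair ((3, -1), (0, 2)).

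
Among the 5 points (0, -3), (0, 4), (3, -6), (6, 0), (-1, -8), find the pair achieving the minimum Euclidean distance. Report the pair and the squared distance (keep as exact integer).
Pair = ((0, -3), (3, -6)); squared distance = 18

Compute all C(5, 2) = 10 pairwise squared distances (x_i − x_j)² + (y_i − y_j)². The minimum is 18, attained by the pair ((0, -3), (3, -6)).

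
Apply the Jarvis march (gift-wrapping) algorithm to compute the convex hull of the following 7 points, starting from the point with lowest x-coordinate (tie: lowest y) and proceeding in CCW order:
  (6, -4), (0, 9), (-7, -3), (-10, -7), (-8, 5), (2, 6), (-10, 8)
Hull (CCW) = [(-10, -7), (6, -4), (2, 6), (0, 9), (-10, 8)]

Jarvis march: at each step, from the current hull vertex p, select the next vertex q as the point such that every other point lies strictly to the left of (or on) the directed line p → q. (Equivalently: for every other point r, the cross product (q − p) × (r − p) ≥ 0.)
Starting point (lowest x, tie lowest y): (-10, -7). Wrap until returning to start. Resulting hull: (-10, -7), (6, -4), (2, 6), (0, 9), (-10, 8).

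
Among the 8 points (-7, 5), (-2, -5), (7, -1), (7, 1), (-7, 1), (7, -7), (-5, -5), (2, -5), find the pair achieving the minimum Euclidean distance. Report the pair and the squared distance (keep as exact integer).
Pair = ((7, -1), (7, 1)); squared distance = 4

Compute all C(8, 2) = 28 pairwise squared distances (x_i − x_j)² + (y_i − y_j)². The minimum is 4, attained by the pair ((7, -1), (7, 1)).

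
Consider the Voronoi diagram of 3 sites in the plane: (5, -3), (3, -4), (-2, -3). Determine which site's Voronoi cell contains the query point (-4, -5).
Nearest site = (-2, -3)

The Voronoi cell of site s contains exactly those query points closer to s than to any other site. Compute squared distances from q = (-4, -5) to each site:
  (-2 − -4)² + (-3 − -5)² = 8
  (3 − -4)² + (-4 − -5)² = 50
  (5 − -4)² + (-3 − -5)² = 85
Minimum is attained by (-2, -3), so q lies in its Voronoi cell.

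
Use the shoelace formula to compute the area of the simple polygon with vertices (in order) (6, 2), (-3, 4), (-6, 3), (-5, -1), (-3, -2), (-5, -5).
Area = 49

Shoelace formula: Area = (1/2) |Σ_i (x_i · y_{i+1} − x_{i+1} · y_i)| (indices mod n). Compute each cross term:
  (6)(4) − (-3)(2) = 30
  (-3)(3) − (-6)(4) = 15
  (-6)(-1) − (-5)(3) = 21
  (-5)(-2) − (-3)(-1) = 7
  (-3)(-5) − (-5)(-2) = 5
  (-5)(2) − (6)(-5) = 20
Sum = 98, so (signed) Area = 98/2 = 49, |Area| = 49.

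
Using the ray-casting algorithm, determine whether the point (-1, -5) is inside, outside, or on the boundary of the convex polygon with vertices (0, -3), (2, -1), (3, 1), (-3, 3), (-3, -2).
The point (-1, -5) lies strictly outside the polygon

Cast a horizontal ray to the right from the query point and count how many polygon edges it crosses (each edge strictly once or zero times, handled with the usual half-open convention). 
Parity of crossings → even ⇒ outside.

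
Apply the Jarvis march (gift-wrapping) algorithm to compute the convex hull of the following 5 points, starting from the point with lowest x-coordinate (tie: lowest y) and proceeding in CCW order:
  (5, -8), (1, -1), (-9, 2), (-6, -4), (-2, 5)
Hull (CCW) = [(-9, 2), (-6, -4), (5, -8), (-2, 5)]

Jarvis march: at each step, from the current hull vertex p, select the next vertex q as the point such that every other point lies strictly to the left of (or on) the directed line p → q. (Equivalently: for every other point r, the cross product (q − p) × (r − p) ≥ 0.)
Starting point (lowest x, tie lowest y): (-9, 2). Wrap until returning to start. Resulting hull: (-9, 2), (-6, -4), (5, -8), (-2, 5).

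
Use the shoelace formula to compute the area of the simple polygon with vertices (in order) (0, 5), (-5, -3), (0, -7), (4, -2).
Area = 54

Shoelace formula: Area = (1/2) |Σ_i (x_i · y_{i+1} − x_{i+1} · y_i)| (indices mod n). Compute each cross term:
  (0)(-3) − (-5)(5) = 25
  (-5)(-7) − (0)(-3) = 35
  (0)(-2) − (4)(-7) = 28
  (4)(5) − (0)(-2) = 20
Sum = 108, so (signed) Area = 108/2 = 54, |Area| = 54.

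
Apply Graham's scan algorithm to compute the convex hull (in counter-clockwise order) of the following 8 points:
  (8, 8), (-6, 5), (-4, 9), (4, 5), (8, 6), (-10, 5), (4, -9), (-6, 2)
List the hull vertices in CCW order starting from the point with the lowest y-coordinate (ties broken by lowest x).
Hull (CCW) = [(4, -9), (8, 6), (8, 8), (-4, 9), (-10, 5)]

Graham scan procedure:
  1. Find the pivot p₀ = point with lowest y (tie → lowest x): (4, -9).
  2. Sort the remaining points by polar angle around p₀.
  3. Walk through sorted points, maintaining a stack; pop the top while the last three entries make a non-left turn (cross product ≤ 0).
  4. Final stack is the convex hull in CCW order: (4, -9), (8, 6), (8, 8), (-4, 9), (-10, 5).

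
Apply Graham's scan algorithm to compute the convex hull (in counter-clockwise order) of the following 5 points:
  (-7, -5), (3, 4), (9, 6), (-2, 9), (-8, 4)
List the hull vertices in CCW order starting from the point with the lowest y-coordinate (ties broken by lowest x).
Hull (CCW) = [(-7, -5), (9, 6), (-2, 9), (-8, 4)]

Graham scan procedure:
  1. Find the pivot p₀ = point with lowest y (tie → lowest x): (-7, -5).
  2. Sort the remaining points by polar angle around p₀.
  3. Walk through sorted points, maintaining a stack; pop the top while the last three entries make a non-left turn (cross product ≤ 0).
  4. Final stack is the convex hull in CCW order: (-7, -5), (9, 6), (-2, 9), (-8, 4).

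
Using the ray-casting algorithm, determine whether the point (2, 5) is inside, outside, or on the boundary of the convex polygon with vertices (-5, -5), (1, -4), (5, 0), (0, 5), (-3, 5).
The point (2, 5) lies strictly outside the polygon

Cast a horizontal ray to the right from the query point and count how many polygon edges it crosses (each edge strictly once or zero times, handled with the usual half-open convention). 
Parity of crossings → even ⇒ outside.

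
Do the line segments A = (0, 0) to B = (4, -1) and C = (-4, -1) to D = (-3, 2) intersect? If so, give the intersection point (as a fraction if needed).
No (intersection of containing lines falls outside at least one segment)

Parametrize and solve: t = -11/13, s = 8/13. At least one of these is outside [0, 1], so the segments do not intersect.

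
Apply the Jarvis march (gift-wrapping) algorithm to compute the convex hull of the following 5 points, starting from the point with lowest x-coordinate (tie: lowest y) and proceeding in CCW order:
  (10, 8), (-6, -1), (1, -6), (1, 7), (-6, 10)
Hull (CCW) = [(-6, -1), (1, -6), (10, 8), (-6, 10)]

Jarvis march: at each step, from the current hull vertex p, select the next vertex q as the point such that every other point lies strictly to the left of (or on) the directed line p → q. (Equivalently: for every other point r, the cross product (q − p) × (r − p) ≥ 0.)
Starting point (lowest x, tie lowest y): (-6, -1). Wrap until returning to start. Resulting hull: (-6, -1), (1, -6), (10, 8), (-6, 10).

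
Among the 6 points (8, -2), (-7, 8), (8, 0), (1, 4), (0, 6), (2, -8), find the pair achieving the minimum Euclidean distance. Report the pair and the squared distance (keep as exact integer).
Pair = ((8, -2), (8, 0)); squared distance = 4

Compute all C(6, 2) = 15 pairwise squared distances (x_i − x_j)² + (y_i − y_j)². The minimum is 4, attained by the pair ((8, -2), (8, 0)).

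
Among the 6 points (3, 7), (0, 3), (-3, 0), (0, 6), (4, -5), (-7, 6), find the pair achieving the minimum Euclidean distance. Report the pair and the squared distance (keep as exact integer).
Pair = ((0, 3), (0, 6)); squared distance = 9

Compute all C(6, 2) = 15 pairwise squared distances (x_i − x_j)² + (y_i − y_j)². The minimum is 9, attained by the pair ((0, 3), (0, 6)).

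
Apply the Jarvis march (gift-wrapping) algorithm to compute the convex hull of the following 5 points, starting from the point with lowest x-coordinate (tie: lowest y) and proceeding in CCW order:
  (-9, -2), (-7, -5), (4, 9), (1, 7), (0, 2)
Hull (CCW) = [(-9, -2), (-7, -5), (0, 2), (4, 9), (1, 7)]

Jarvis march: at each step, from the current hull vertex p, select the next vertex q as the point such that every other point lies strictly to the left of (or on) the directed line p → q. (Equivalently: for every other point r, the cross product (q − p) × (r − p) ≥ 0.)
Starting point (lowest x, tie lowest y): (-9, -2). Wrap until returning to start. Resulting hull: (-9, -2), (-7, -5), (0, 2), (4, 9), (1, 7).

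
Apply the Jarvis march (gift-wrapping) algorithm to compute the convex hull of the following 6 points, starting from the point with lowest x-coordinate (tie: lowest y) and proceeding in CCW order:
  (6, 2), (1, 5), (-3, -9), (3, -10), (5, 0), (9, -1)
Hull (CCW) = [(-3, -9), (3, -10), (9, -1), (6, 2), (1, 5)]

Jarvis march: at each step, from the current hull vertex p, select the next vertex q as the point such that every other point lies strictly to the left of (or on) the directed line p → q. (Equivalently: for every other point r, the cross product (q − p) × (r − p) ≥ 0.)
Starting point (lowest x, tie lowest y): (-3, -9). Wrap until returning to start. Resulting hull: (-3, -9), (3, -10), (9, -1), (6, 2), (1, 5).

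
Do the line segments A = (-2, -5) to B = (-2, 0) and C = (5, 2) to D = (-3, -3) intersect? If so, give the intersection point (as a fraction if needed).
Yes; intersection at (-2, -19/8) (t = 21/40 on AB, s = 7/8 on CD)

Parametrize AB as A + t(B − A) = (-2 + 0 t, -5 + 5 t) and CD as C + s(D − C) = (5 + -8 s, 2 + -5 s). Solve the linear system for (t, s). Determinant = -40 ≠ 0, so a unique intersection of the containing lines exists. Solution: t = 21/40, s = 7/8 — both in [0, 1], so the segments cross. Intersection point: (-2, -19/8).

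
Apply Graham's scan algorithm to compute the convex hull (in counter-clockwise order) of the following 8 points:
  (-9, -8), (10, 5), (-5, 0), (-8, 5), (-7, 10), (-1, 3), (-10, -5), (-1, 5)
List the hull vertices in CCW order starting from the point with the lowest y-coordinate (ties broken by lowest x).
Hull (CCW) = [(-9, -8), (10, 5), (-7, 10), (-10, -5)]

Graham scan procedure:
  1. Find the pivot p₀ = point with lowest y (tie → lowest x): (-9, -8).
  2. Sort the remaining points by polar angle around p₀.
  3. Walk through sorted points, maintaining a stack; pop the top while the last three entries make a non-left turn (cross product ≤ 0).
  4. Final stack is the convex hull in CCW order: (-9, -8), (10, 5), (-7, 10), (-10, -5).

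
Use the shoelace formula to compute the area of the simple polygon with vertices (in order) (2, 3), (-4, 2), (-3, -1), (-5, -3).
Area = 21/2

Shoelace formula: Area = (1/2) |Σ_i (x_i · y_{i+1} − x_{i+1} · y_i)| (indices mod n). Compute each cross term:
  (2)(2) − (-4)(3) = 16
  (-4)(-1) − (-3)(2) = 10
  (-3)(-3) − (-5)(-1) = 4
  (-5)(3) − (2)(-3) = -9
Sum = 21, so (signed) Area = 21/2 = 21/2, |Area| = 21/2.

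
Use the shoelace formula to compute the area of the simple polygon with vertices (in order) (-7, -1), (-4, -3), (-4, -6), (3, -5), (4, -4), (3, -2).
Area = 31

Shoelace formula: Area = (1/2) |Σ_i (x_i · y_{i+1} − x_{i+1} · y_i)| (indices mod n). Compute each cross term:
  (-7)(-3) − (-4)(-1) = 17
  (-4)(-6) − (-4)(-3) = 12
  (-4)(-5) − (3)(-6) = 38
  (3)(-4) − (4)(-5) = 8
  (4)(-2) − (3)(-4) = 4
  (3)(-1) − (-7)(-2) = -17
Sum = 62, so (signed) Area = 62/2 = 31, |Area| = 31.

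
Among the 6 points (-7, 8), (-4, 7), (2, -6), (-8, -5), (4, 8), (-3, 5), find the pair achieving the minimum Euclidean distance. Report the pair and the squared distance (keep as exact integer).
Pair = ((-4, 7), (-3, 5)); squared distance = 5

Compute all C(6, 2) = 15 pairwise squared distances (x_i − x_j)² + (y_i − y_j)². The minimum is 5, attained by the pair ((-4, 7), (-3, 5)).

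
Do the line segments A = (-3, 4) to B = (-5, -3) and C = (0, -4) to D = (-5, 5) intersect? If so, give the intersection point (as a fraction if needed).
Yes; intersection at (-185/53, 121/53) (t = 13/53 on AB, s = 37/53 on CD)

Parametrize AB as A + t(B − A) = (-3 + -2 t, 4 + -7 t) and CD as C + s(D − C) = (0 + -5 s, -4 + 9 s). Solve the linear system for (t, s). Determinant = 53 ≠ 0, so a unique intersection of the containing lines exists. Solution: t = 13/53, s = 37/53 — both in [0, 1], so the segments cross. Intersection point: (-185/53, 121/53).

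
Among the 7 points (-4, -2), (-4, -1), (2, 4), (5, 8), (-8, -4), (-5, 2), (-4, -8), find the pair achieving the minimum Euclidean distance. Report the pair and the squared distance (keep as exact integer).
Pair = ((-4, -2), (-4, -1)); squared distance = 1

Compute all C(7, 2) = 21 pairwise squared distances (x_i − x_j)² + (y_i − y_j)². The minimum is 1, attained by the pair ((-4, -2), (-4, -1)).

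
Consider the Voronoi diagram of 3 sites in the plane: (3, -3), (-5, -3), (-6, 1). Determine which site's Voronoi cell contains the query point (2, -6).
Nearest site = (3, -3)

The Voronoi cell of site s contains exactly those query points closer to s than to any other site. Compute squared distances from q = (2, -6) to each site:
  (3 − 2)² + (-3 − -6)² = 10
  (-5 − 2)² + (-3 − -6)² = 58
  (-6 − 2)² + (1 − -6)² = 113
Minimum is attained by (3, -3), so q lies in its Voronoi cell.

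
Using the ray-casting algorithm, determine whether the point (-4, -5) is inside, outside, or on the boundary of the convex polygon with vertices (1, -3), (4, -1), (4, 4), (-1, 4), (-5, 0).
The point (-4, -5) lies strictly outside the polygon

Cast a horizontal ray to the right from the query point and count how many polygon edges it crosses (each edge strictly once or zero times, handled with the usual half-open convention). 
Parity of crossings → even ⇒ outside.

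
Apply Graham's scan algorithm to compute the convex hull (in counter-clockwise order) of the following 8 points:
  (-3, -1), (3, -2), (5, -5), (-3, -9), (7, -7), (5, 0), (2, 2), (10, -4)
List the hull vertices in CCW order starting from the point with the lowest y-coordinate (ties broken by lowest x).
Hull (CCW) = [(-3, -9), (7, -7), (10, -4), (5, 0), (2, 2), (-3, -1)]

Graham scan procedure:
  1. Find the pivot p₀ = point with lowest y (tie → lowest x): (-3, -9).
  2. Sort the remaining points by polar angle around p₀.
  3. Walk through sorted points, maintaining a stack; pop the top while the last three entries make a non-left turn (cross product ≤ 0).
  4. Final stack is the convex hull in CCW order: (-3, -9), (7, -7), (10, -4), (5, 0), (2, 2), (-3, -1).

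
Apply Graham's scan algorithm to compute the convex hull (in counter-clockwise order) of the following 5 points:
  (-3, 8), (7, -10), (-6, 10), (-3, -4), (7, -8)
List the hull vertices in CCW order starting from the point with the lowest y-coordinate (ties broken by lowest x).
Hull (CCW) = [(7, -10), (7, -8), (-3, 8), (-6, 10), (-3, -4)]

Graham scan procedure:
  1. Find the pivot p₀ = point with lowest y (tie → lowest x): (7, -10).
  2. Sort the remaining points by polar angle around p₀.
  3. Walk through sorted points, maintaining a stack; pop the top while the last three entries make a non-left turn (cross product ≤ 0).
  4. Final stack is the convex hull in CCW order: (7, -10), (7, -8), (-3, 8), (-6, 10), (-3, -4).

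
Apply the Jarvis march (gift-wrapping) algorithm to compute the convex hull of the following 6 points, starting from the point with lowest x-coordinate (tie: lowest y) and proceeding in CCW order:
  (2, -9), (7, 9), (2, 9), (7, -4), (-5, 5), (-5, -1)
Hull (CCW) = [(-5, -1), (2, -9), (7, -4), (7, 9), (2, 9), (-5, 5)]

Jarvis march: at each step, from the current hull vertex p, select the next vertex q as the point such that every other point lies strictly to the left of (or on) the directed line p → q. (Equivalently: for every other point r, the cross product (q − p) × (r − p) ≥ 0.)
Starting point (lowest x, tie lowest y): (-5, -1). Wrap until returning to start. Resulting hull: (-5, -1), (2, -9), (7, -4), (7, 9), (2, 9), (-5, 5).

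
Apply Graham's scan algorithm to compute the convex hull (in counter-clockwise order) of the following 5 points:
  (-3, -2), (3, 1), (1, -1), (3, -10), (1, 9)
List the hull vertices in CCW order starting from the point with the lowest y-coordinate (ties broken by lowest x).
Hull (CCW) = [(3, -10), (3, 1), (1, 9), (-3, -2)]

Graham scan procedure:
  1. Find the pivot p₀ = point with lowest y (tie → lowest x): (3, -10).
  2. Sort the remaining points by polar angle around p₀.
  3. Walk through sorted points, maintaining a stack; pop the top while the last three entries make a non-left turn (cross product ≤ 0).
  4. Final stack is the convex hull in CCW order: (3, -10), (3, 1), (1, 9), (-3, -2).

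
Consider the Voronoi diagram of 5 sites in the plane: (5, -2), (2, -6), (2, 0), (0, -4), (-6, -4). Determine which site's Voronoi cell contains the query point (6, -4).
Nearest site = (5, -2)

The Voronoi cell of site s contains exactly those query points closer to s than to any other site. Compute squared distances from q = (6, -4) to each site:
  (5 − 6)² + (-2 − -4)² = 5
  (2 − 6)² + (-6 − -4)² = 20
  (2 − 6)² + (0 − -4)² = 32
  (0 − 6)² + (-4 − -4)² = 36
  (-6 − 6)² + (-4 − -4)² = 144
Minimum is attained by (5, -2), so q lies in its Voronoi cell.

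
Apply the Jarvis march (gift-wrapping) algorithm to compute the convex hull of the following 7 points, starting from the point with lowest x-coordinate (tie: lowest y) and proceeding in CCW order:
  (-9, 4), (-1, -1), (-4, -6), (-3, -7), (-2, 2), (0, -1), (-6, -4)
Hull (CCW) = [(-9, 4), (-6, -4), (-3, -7), (0, -1), (-2, 2)]

Jarvis march: at each step, from the current hull vertex p, select the next vertex q as the point such that every other point lies strictly to the left of (or on) the directed line p → q. (Equivalently: for every other point r, the cross product (q − p) × (r − p) ≥ 0.)
Starting point (lowest x, tie lowest y): (-9, 4). Wrap until returning to start. Resulting hull: (-9, 4), (-6, -4), (-3, -7), (0, -1), (-2, 2).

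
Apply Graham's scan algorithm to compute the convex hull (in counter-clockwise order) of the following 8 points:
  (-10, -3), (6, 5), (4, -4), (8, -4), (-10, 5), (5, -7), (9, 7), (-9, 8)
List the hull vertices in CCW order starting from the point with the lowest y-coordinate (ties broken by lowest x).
Hull (CCW) = [(5, -7), (8, -4), (9, 7), (-9, 8), (-10, 5), (-10, -3)]

Graham scan procedure:
  1. Find the pivot p₀ = point with lowest y (tie → lowest x): (5, -7).
  2. Sort the remaining points by polar angle around p₀.
  3. Walk through sorted points, maintaining a stack; pop the top while the last three entries make a non-left turn (cross product ≤ 0).
  4. Final stack is the convex hull in CCW order: (5, -7), (8, -4), (9, 7), (-9, 8), (-10, 5), (-10, -3).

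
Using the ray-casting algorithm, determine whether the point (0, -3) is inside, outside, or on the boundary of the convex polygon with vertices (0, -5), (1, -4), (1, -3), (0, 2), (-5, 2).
The point (0, -3) lies strictly inside the polygon

Cast a horizontal ray to the right from the query point and count how many polygon edges it crosses (each edge strictly once or zero times, handled with the usual half-open convention). 
Parity of crossings → odd ⇒ inside.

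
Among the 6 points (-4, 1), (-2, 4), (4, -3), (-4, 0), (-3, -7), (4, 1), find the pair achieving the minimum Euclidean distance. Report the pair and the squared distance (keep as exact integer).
Pair = ((-4, 1), (-4, 0)); squared distance = 1

Compute all C(6, 2) = 15 pairwise squared distances (x_i − x_j)² + (y_i − y_j)². The minimum is 1, attained by the pair ((-4, 1), (-4, 0)).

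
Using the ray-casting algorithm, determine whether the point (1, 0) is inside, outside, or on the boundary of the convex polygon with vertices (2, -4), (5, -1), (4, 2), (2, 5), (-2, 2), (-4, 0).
The point (1, 0) lies strictly inside the polygon

Cast a horizontal ray to the right from the query point and count how many polygon edges it crosses (each edge strictly once or zero times, handled with the usual half-open convention). 
Parity of crossings → odd ⇒ inside.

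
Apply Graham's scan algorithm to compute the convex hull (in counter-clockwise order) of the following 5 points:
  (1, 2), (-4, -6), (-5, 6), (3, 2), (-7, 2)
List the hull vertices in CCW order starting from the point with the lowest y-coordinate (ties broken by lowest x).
Hull (CCW) = [(-4, -6), (3, 2), (-5, 6), (-7, 2)]

Graham scan procedure:
  1. Find the pivot p₀ = point with lowest y (tie → lowest x): (-4, -6).
  2. Sort the remaining points by polar angle around p₀.
  3. Walk through sorted points, maintaining a stack; pop the top while the last three entries make a non-left turn (cross product ≤ 0).
  4. Final stack is the convex hull in CCW order: (-4, -6), (3, 2), (-5, 6), (-7, 2).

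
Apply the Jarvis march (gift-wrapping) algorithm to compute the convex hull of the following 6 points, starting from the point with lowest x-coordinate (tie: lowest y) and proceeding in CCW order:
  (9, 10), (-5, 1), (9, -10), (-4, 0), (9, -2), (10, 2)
Hull (CCW) = [(-5, 1), (-4, 0), (9, -10), (10, 2), (9, 10)]

Jarvis march: at each step, from the current hull vertex p, select the next vertex q as the point such that every other point lies strictly to the left of (or on) the directed line p → q. (Equivalently: for every other point r, the cross product (q − p) × (r − p) ≥ 0.)
Starting point (lowest x, tie lowest y): (-5, 1). Wrap until returning to start. Resulting hull: (-5, 1), (-4, 0), (9, -10), (10, 2), (9, 10).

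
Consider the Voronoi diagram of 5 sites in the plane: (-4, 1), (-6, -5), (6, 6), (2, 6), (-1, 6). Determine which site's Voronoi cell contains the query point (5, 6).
Nearest site = (6, 6)

The Voronoi cell of site s contains exactly those query points closer to s than to any other site. Compute squared distances from q = (5, 6) to each site:
  (6 − 5)² + (6 − 6)² = 1
  (2 − 5)² + (6 − 6)² = 9
  (-1 − 5)² + (6 − 6)² = 36
  (-4 − 5)² + (1 − 6)² = 106
  (-6 − 5)² + (-5 − 6)² = 242
Minimum is attained by (6, 6), so q lies in its Voronoi cell.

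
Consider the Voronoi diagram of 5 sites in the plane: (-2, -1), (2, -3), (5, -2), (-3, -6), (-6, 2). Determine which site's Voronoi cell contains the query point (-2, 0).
Nearest site = (-2, -1)

The Voronoi cell of site s contains exactly those query points closer to s than to any other site. Compute squared distances from q = (-2, 0) to each site:
  (-2 − -2)² + (-1 − 0)² = 1
  (-6 − -2)² + (2 − 0)² = 20
  (2 − -2)² + (-3 − 0)² = 25
  (-3 − -2)² + (-6 − 0)² = 37
  (5 − -2)² + (-2 − 0)² = 53
Minimum is attained by (-2, -1), so q lies in its Voronoi cell.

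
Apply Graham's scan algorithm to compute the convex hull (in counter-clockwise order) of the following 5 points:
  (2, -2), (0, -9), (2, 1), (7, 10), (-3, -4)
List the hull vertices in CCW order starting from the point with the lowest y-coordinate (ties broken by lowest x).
Hull (CCW) = [(0, -9), (7, 10), (-3, -4)]

Graham scan procedure:
  1. Find the pivot p₀ = point with lowest y (tie → lowest x): (0, -9).
  2. Sort the remaining points by polar angle around p₀.
  3. Walk through sorted points, maintaining a stack; pop the top while the last three entries make a non-left turn (cross product ≤ 0).
  4. Final stack is the convex hull in CCW order: (0, -9), (7, 10), (-3, -4).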